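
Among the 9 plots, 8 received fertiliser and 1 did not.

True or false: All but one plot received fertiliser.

True

The determiner here denotes the relation: |A ∖ B| = 1.
|A| = 9, |A ∩ B| = 8, |A ∖ B| = 1.
|A ∖ B| = 1, so the statement is true.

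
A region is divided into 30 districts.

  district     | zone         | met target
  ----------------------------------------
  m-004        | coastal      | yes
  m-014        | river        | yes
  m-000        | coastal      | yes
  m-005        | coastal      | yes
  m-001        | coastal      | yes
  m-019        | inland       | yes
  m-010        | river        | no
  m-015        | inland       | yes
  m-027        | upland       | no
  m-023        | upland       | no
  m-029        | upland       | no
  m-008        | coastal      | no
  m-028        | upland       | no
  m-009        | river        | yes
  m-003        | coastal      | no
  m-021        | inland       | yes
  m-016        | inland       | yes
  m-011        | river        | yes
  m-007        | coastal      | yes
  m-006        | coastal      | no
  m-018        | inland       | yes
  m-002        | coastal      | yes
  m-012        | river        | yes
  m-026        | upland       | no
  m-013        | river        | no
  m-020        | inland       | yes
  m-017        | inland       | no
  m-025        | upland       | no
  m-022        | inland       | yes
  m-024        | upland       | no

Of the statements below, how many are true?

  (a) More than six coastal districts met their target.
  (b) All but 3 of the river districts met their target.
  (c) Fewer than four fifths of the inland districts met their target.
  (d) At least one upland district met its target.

0

(a) coastal: |A| = 9, |A ∩ B| = 6; needs |A ∩ B| > 6 — false.
(b) river: |A| = 6, |A ∩ B| = 4; needs |A ∖ B| = 3 — false.
(c) inland: |A| = 8, |A ∩ B| = 7; needs |A ∩ B| / |A| < 4/5 — false.
(d) upland: |A| = 7, |A ∩ B| = 0; needs A ∩ B ≠ ∅ (|A ∩ B| ≥ 1) — false.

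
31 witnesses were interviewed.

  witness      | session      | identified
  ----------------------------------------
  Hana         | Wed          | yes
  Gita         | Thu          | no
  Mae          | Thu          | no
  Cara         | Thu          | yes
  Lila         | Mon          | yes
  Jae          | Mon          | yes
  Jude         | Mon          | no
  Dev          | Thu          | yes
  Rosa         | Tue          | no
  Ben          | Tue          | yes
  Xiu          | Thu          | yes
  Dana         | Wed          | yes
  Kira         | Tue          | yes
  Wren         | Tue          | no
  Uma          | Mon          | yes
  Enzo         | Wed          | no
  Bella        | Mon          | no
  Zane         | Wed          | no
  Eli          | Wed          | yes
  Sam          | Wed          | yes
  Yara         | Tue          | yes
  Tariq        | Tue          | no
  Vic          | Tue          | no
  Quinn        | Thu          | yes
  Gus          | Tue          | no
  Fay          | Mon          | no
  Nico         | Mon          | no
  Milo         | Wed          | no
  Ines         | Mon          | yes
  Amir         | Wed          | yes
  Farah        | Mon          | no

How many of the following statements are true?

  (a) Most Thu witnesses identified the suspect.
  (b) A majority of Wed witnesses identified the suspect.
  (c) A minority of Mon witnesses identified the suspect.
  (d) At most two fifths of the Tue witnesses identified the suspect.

4

(a) Thu: |A| = 6, |A ∩ B| = 4; needs |A ∩ B| > |A ∖ B| — true.
(b) Wed: |A| = 8, |A ∩ B| = 5; needs |A ∩ B| > |A ∖ B| — true.
(c) Mon: |A| = 9, |A ∩ B| = 4; needs |A ∩ B| < |A ∖ B| — true.
(d) Tue: |A| = 8, |A ∩ B| = 3; needs |A ∩ B| / |A| ≤ 2/5 — true.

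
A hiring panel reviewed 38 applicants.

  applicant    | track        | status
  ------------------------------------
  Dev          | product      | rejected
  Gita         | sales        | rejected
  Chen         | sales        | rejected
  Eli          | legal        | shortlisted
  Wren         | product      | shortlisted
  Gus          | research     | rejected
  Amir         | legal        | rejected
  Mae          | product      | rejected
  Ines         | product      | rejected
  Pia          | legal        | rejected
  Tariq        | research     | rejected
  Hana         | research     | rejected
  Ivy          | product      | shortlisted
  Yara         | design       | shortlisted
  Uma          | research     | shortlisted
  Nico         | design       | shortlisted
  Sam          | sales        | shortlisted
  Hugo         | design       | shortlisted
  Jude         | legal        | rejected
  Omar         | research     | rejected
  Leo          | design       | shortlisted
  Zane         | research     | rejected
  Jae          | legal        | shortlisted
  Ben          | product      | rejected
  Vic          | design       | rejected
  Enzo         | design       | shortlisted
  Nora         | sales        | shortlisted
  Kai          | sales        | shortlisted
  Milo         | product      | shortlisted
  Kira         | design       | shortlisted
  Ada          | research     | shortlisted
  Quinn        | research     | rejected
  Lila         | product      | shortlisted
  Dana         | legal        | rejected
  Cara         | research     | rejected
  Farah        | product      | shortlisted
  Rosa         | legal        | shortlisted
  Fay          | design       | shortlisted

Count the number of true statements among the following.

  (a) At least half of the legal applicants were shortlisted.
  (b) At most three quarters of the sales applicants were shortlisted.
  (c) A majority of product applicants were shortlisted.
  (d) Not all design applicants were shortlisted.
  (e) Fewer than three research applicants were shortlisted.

4

(a) legal: |A| = 7, |A ∩ B| = 3; needs |A ∩ B| ≥ |A ∖ B| — false.
(b) sales: |A| = 5, |A ∩ B| = 3; needs |A ∩ B| / |A| ≤ 3/4 — true.
(c) product: |A| = 9, |A ∩ B| = 5; needs |A ∩ B| > |A ∖ B| — true.
(d) design: |A| = 8, |A ∩ B| = 7; needs A ⊄ B (|A ∖ B| ≥ 1) — true.
(e) research: |A| = 9, |A ∩ B| = 2; needs |A ∩ B| < 3 — true.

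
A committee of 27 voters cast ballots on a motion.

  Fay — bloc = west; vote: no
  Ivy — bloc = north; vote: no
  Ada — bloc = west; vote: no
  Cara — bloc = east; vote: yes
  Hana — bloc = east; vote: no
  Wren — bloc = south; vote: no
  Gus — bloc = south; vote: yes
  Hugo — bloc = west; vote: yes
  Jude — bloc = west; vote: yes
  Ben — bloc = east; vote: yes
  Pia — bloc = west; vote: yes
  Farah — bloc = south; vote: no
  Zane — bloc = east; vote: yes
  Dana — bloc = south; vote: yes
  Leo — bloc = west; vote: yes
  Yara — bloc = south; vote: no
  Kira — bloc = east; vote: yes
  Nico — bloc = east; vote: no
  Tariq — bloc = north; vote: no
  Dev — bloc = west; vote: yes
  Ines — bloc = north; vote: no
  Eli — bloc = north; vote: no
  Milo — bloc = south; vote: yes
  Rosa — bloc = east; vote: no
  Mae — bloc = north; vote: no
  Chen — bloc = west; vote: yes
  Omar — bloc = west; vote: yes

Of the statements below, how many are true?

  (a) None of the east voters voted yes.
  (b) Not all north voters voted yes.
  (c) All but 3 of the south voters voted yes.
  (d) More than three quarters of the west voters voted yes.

3

(a) east: |A| = 7, |A ∩ B| = 4; needs A ∩ B = ∅ (|A ∩ B| = 0) — false.
(b) north: |A| = 5, |A ∩ B| = 0; needs A ⊄ B (|A ∖ B| ≥ 1) — true.
(c) south: |A| = 6, |A ∩ B| = 3; needs |A ∖ B| = 3 — true.
(d) west: |A| = 9, |A ∩ B| = 7; needs |A ∩ B| / |A| > 3/4 — true.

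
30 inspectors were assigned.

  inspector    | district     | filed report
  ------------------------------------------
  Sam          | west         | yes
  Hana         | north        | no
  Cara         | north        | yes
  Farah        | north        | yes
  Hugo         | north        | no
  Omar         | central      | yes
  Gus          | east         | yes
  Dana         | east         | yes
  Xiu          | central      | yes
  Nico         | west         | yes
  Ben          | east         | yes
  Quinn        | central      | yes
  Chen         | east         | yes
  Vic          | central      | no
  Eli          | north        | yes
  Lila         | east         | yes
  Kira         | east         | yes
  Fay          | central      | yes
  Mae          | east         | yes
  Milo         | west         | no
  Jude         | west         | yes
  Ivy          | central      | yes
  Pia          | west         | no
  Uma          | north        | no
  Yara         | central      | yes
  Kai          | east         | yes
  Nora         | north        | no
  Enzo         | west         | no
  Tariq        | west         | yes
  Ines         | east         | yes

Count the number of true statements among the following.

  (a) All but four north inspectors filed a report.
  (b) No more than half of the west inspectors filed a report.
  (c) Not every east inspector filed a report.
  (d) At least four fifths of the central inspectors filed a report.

2

(a) north: |A| = 7, |A ∩ B| = 3; needs |A ∖ B| = 4 — true.
(b) west: |A| = 7, |A ∩ B| = 4; needs |A ∩ B| ≤ |A ∖ B| — false.
(c) east: |A| = 9, |A ∩ B| = 9; needs A ⊄ B (|A ∖ B| ≥ 1) — false.
(d) central: |A| = 7, |A ∩ B| = 6; needs |A ∩ B| / |A| ≥ 4/5 — true.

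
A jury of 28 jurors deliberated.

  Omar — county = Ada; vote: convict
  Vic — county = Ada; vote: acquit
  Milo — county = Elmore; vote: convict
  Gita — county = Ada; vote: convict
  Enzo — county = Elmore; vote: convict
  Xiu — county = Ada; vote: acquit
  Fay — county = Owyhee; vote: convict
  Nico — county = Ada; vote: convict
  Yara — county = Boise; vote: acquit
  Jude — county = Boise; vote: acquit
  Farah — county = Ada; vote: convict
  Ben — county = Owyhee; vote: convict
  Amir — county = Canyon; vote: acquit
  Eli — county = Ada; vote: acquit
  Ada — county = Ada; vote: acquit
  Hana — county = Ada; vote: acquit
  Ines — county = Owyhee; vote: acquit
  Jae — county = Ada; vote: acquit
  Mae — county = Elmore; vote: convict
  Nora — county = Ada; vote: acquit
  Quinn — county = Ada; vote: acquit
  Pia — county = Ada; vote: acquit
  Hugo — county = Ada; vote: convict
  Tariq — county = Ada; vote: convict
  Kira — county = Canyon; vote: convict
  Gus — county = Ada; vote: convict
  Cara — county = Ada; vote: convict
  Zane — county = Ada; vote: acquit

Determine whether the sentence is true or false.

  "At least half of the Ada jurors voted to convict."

False

Truth condition: |A ∩ B| ≥ |A ∖ B|.
|A| = 18, |A ∩ B| = 8, |A ∖ B| = 10.
8 < 10, so the statement is false.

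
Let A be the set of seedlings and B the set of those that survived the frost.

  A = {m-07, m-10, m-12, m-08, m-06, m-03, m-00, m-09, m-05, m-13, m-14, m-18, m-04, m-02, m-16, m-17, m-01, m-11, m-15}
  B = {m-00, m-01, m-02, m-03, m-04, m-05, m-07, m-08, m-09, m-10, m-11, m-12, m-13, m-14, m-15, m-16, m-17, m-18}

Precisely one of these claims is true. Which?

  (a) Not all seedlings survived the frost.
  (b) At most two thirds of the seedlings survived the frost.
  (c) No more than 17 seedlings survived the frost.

(a)

|A| = 19, |A ∩ B| = 18, |A ∖ B| = 1.
(a) requires A ⊄ B (|A ∖ B| ≥ 1): true.
(b) requires |A ∩ B| / |A| ≤ 2/3: false.
(c) requires |A ∩ B| ≤ 17: false.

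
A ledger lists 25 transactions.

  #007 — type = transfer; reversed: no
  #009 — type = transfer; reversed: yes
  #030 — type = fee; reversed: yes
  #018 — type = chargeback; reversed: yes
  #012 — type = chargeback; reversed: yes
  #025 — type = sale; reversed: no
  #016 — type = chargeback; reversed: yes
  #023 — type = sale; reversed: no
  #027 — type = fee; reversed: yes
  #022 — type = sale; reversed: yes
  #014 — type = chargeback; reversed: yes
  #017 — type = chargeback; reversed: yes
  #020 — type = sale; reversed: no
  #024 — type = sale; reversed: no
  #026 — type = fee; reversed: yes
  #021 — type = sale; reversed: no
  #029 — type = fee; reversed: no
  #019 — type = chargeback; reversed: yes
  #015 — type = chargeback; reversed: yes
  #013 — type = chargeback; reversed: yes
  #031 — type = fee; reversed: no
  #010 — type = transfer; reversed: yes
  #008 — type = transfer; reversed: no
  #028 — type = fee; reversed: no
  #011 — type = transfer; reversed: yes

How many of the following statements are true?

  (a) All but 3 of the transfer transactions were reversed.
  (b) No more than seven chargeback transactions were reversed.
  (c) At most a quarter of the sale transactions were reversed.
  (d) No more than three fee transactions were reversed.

2

(a) transfer: |A| = 5, |A ∩ B| = 3; needs |A ∖ B| = 3 — false.
(b) chargeback: |A| = 8, |A ∩ B| = 8; needs |A ∩ B| ≤ 7 — false.
(c) sale: |A| = 6, |A ∩ B| = 1; needs |A ∩ B| / |A| ≤ 1/4 — true.
(d) fee: |A| = 6, |A ∩ B| = 3; needs |A ∩ B| ≤ 3 — true.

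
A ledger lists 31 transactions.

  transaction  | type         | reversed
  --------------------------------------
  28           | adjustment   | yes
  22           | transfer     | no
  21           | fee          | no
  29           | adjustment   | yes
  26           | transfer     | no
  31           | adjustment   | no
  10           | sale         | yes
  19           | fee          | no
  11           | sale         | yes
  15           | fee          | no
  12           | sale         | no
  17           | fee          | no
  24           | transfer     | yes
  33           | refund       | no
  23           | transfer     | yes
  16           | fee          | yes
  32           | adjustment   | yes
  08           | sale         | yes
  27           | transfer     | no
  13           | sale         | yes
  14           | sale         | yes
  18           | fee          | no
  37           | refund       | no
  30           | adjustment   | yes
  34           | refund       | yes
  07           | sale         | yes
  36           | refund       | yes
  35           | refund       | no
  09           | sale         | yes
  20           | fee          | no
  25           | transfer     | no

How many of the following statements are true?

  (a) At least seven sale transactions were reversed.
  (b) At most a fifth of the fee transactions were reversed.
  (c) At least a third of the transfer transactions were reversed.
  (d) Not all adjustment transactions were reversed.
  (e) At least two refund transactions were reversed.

(a) sale: |A| = 8, |A ∩ B| = 7; needs |A ∩ B| ≥ 7 — true.
(b) fee: |A| = 7, |A ∩ B| = 1; needs |A ∩ B| / |A| ≤ 1/5 — true.
(c) transfer: |A| = 6, |A ∩ B| = 2; needs |A ∩ B| / |A| ≥ 1/3 — true.
(d) adjustment: |A| = 5, |A ∩ B| = 4; needs A ⊄ B (|A ∖ B| ≥ 1) — true.
(e) refund: |A| = 5, |A ∩ B| = 2; needs |A ∩ B| ≥ 2 — true.

5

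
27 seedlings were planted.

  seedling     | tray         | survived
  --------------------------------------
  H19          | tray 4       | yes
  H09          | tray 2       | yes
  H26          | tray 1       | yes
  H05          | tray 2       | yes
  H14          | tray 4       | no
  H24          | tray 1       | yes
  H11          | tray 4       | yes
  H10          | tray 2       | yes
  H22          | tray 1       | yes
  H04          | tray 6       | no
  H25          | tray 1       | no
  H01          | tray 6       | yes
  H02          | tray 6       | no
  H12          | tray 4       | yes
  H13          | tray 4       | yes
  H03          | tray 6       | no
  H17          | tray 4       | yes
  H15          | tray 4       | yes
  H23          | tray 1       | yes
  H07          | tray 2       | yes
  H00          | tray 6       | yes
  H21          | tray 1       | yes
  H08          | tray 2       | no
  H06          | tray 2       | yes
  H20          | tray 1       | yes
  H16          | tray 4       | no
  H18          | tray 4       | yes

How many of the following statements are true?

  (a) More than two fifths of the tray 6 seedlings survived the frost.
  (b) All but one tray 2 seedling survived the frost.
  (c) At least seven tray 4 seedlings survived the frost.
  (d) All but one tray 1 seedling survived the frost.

(a) tray 6: |A| = 5, |A ∩ B| = 2; needs |A ∩ B| / |A| > 2/5 — false.
(b) tray 2: |A| = 6, |A ∩ B| = 5; needs |A ∖ B| = 1 — true.
(c) tray 4: |A| = 9, |A ∩ B| = 7; needs |A ∩ B| ≥ 7 — true.
(d) tray 1: |A| = 7, |A ∩ B| = 6; needs |A ∖ B| = 1 — true.

3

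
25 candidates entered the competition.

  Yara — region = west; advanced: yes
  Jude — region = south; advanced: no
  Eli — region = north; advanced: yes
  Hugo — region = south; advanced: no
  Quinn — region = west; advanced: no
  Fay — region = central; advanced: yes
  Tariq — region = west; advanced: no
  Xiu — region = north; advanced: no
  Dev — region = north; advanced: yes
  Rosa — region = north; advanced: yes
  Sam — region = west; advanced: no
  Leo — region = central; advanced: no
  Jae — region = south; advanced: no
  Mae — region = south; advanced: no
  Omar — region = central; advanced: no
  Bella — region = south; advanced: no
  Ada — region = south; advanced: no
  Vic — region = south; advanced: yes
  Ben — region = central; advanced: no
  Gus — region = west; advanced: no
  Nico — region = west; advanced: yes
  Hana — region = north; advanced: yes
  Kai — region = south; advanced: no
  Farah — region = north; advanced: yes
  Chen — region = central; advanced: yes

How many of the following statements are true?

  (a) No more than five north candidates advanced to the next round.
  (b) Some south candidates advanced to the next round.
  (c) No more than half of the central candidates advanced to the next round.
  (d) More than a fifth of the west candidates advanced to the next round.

(a) north: |A| = 6, |A ∩ B| = 5; needs |A ∩ B| ≤ 5 — true.
(b) south: |A| = 8, |A ∩ B| = 1; needs A ∩ B ≠ ∅ (|A ∩ B| ≥ 1) — true.
(c) central: |A| = 5, |A ∩ B| = 2; needs |A ∩ B| ≤ |A ∖ B| — true.
(d) west: |A| = 6, |A ∩ B| = 2; needs |A ∩ B| / |A| > 1/5 — true.

4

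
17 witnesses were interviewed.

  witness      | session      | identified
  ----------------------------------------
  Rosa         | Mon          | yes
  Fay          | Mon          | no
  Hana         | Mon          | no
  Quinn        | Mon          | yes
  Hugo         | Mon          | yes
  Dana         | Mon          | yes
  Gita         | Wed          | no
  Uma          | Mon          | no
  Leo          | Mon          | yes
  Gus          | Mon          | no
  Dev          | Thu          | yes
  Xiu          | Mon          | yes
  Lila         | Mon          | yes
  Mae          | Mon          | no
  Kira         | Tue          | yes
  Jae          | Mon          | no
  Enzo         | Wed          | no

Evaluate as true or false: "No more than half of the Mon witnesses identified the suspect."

Truth condition: |A ∩ B| ≤ |A ∖ B|.
A (the restrictor) = {Rosa, Fay, Hana, Quinn, Hugo, Dana, Uma, Leo, Gus, Xiu, Lila, Mae, Jae}, |A| = 13.
A ∩ B = {Rosa, Quinn, Hugo, Dana, Leo, Xiu, Lila}, so |A ∩ B| = 7.
A ∖ B = {Fay, Hana, Uma, Gus, Mae, Jae}, so |A ∖ B| = 6.
7 > 6, so the statement is false.

False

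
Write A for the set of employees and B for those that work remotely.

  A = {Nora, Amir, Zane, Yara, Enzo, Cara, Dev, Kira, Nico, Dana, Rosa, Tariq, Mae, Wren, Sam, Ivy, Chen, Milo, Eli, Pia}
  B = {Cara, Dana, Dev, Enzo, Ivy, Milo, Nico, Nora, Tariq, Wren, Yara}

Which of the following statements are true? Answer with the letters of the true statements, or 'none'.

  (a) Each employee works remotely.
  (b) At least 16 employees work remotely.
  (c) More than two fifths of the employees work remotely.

|A| = 20, |A ∩ B| = 11, |A ∖ B| = 9.
(a) A ⊆ B, i.e. every element of A is in B (|A ∖ B| = 0): fails.
(b) |A ∩ B| ≥ 16: fails.
(c) |A ∩ B| / |A| > 2/5: holds.

(c)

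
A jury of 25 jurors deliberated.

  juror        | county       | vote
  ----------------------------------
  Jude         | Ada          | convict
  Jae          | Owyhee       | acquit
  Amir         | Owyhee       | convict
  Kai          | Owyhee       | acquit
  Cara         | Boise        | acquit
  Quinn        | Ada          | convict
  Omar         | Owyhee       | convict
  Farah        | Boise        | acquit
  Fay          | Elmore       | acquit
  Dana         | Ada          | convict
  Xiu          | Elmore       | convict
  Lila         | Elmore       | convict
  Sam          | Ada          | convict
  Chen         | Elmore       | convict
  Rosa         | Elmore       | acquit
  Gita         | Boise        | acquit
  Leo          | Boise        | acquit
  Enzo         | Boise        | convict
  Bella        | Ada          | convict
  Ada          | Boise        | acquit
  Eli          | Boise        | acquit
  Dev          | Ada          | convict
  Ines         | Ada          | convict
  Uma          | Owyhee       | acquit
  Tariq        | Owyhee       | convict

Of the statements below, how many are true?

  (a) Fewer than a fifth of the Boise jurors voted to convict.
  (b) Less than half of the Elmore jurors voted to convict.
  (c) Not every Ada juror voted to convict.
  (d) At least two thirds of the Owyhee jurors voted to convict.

(a) Boise: |A| = 7, |A ∩ B| = 1; needs |A ∩ B| / |A| < 1/5 — true.
(b) Elmore: |A| = 5, |A ∩ B| = 3; needs |A ∩ B| < |A ∖ B| — false.
(c) Ada: |A| = 7, |A ∩ B| = 7; needs A ⊄ B (|A ∖ B| ≥ 1) — false.
(d) Owyhee: |A| = 6, |A ∩ B| = 3; needs |A ∩ B| / |A| ≥ 2/3 — false.

1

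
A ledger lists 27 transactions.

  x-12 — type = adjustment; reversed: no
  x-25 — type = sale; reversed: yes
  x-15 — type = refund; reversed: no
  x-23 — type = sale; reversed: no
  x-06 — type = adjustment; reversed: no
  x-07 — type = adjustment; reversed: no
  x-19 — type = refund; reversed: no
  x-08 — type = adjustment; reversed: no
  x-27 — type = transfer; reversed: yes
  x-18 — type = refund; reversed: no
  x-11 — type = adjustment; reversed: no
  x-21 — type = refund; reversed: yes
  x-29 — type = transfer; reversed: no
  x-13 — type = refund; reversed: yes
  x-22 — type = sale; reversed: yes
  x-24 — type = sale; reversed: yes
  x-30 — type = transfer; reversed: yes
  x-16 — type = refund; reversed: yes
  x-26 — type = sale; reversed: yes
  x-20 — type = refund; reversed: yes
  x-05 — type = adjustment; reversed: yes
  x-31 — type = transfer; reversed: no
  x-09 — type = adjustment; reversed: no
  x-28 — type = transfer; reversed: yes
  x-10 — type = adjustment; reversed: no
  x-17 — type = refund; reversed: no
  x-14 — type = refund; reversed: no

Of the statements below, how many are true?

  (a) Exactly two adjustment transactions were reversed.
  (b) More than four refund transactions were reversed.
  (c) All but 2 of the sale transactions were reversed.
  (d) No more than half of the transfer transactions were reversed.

0

(a) adjustment: |A| = 8, |A ∩ B| = 1; needs |A ∩ B| = 2 — false.
(b) refund: |A| = 9, |A ∩ B| = 4; needs |A ∩ B| > 4 — false.
(c) sale: |A| = 5, |A ∩ B| = 4; needs |A ∖ B| = 2 — false.
(d) transfer: |A| = 5, |A ∩ B| = 3; needs |A ∩ B| ≤ |A ∖ B| — false.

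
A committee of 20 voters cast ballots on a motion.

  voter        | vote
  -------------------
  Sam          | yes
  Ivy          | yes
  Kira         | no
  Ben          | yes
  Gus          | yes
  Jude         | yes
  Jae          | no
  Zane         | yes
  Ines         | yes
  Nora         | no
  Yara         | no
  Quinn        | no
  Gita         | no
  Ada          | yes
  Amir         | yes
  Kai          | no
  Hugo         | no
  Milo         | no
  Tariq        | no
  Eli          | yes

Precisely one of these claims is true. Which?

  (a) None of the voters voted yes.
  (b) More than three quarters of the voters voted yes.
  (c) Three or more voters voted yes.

(c)

|A| = 20, |A ∩ B| = 10, |A ∖ B| = 10.
(a) requires A ∩ B = ∅ (|A ∩ B| = 0): false.
(b) requires |A ∩ B| / |A| > 3/4: false.
(c) requires |A ∩ B| ≥ 3: true.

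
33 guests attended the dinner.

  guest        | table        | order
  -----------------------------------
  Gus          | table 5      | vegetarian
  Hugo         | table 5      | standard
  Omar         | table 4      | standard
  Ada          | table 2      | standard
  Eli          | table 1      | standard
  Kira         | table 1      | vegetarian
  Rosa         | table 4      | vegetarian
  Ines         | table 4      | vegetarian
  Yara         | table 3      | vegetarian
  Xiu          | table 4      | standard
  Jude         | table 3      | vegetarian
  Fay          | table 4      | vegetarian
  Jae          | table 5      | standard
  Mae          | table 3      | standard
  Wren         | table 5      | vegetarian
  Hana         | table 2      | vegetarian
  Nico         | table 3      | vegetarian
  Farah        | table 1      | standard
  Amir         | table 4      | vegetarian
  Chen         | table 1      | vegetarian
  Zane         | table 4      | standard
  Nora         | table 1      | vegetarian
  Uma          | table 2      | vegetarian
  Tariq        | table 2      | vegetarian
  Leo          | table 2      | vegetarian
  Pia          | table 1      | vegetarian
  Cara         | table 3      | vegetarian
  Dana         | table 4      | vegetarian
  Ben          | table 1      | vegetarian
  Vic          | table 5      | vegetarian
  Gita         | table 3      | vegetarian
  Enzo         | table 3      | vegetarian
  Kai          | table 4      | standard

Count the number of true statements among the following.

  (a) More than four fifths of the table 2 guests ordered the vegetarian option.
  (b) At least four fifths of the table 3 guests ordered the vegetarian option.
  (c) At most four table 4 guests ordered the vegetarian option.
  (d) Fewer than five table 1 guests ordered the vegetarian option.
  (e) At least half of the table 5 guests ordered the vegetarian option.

2

(a) table 2: |A| = 5, |A ∩ B| = 4; needs |A ∩ B| / |A| > 4/5 — false.
(b) table 3: |A| = 7, |A ∩ B| = 6; needs |A ∩ B| / |A| ≥ 4/5 — true.
(c) table 4: |A| = 9, |A ∩ B| = 5; needs |A ∩ B| ≤ 4 — false.
(d) table 1: |A| = 7, |A ∩ B| = 5; needs |A ∩ B| < 5 — false.
(e) table 5: |A| = 5, |A ∩ B| = 3; needs |A ∩ B| ≥ |A ∖ B| — true.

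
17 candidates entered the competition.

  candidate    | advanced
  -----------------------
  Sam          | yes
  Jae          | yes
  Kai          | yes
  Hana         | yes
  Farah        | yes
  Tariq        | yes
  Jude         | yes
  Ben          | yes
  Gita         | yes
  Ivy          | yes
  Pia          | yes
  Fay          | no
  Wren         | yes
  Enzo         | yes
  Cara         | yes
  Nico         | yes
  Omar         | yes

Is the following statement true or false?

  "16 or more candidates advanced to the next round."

True

The determiner here denotes the relation: |A ∩ B| ≥ 16.
|A| = 17, |A ∩ B| = 16, |A ∖ B| = 1.
|A ∩ B| = 16, so the statement is true.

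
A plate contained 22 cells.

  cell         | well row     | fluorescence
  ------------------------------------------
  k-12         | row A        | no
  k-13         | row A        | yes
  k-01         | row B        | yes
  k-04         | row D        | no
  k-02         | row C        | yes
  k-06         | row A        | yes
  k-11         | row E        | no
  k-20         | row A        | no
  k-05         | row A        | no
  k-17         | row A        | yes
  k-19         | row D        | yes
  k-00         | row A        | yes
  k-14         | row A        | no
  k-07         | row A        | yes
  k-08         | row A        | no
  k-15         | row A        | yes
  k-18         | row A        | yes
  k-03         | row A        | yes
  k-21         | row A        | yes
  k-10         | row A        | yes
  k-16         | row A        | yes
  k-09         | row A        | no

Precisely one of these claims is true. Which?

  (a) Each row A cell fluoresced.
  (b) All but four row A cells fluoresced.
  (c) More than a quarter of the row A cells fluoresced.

|A| = 17, |A ∩ B| = 11, |A ∖ B| = 6.
(a) requires A ⊆ B, i.e. every element of A is in B (|A ∖ B| = 0): false.
(b) requires |A ∖ B| = 4: false.
(c) requires |A ∩ B| / |A| > 1/4: true.

(c)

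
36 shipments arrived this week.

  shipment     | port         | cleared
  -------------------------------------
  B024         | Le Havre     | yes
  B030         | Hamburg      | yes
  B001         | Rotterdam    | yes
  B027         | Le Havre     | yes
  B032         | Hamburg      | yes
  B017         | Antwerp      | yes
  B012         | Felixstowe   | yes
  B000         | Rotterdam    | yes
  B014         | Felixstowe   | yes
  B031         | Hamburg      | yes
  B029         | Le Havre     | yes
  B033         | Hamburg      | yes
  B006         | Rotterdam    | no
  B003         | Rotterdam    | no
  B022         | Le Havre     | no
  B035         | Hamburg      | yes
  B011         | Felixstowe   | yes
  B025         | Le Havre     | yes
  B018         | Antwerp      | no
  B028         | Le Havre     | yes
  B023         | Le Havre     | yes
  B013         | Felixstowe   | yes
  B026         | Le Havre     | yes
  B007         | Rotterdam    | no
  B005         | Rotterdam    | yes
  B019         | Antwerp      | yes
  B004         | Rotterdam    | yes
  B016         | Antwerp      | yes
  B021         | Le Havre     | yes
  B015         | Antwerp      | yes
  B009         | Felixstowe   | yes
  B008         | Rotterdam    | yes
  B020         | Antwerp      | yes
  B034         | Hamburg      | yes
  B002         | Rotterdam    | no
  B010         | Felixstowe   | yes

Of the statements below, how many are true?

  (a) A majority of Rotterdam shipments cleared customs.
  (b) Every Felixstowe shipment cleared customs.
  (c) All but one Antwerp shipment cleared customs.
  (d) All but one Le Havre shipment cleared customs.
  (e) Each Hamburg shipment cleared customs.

5

(a) Rotterdam: |A| = 9, |A ∩ B| = 5; needs |A ∩ B| > |A ∖ B| — true.
(b) Felixstowe: |A| = 6, |A ∩ B| = 6; needs A ⊆ B, i.e. every element of A is in B (|A ∖ B| = 0) — true.
(c) Antwerp: |A| = 6, |A ∩ B| = 5; needs |A ∖ B| = 1 — true.
(d) Le Havre: |A| = 9, |A ∩ B| = 8; needs |A ∖ B| = 1 — true.
(e) Hamburg: |A| = 6, |A ∩ B| = 6; needs A ⊆ B, i.e. every element of A is in B (|A ∖ B| = 0) — true.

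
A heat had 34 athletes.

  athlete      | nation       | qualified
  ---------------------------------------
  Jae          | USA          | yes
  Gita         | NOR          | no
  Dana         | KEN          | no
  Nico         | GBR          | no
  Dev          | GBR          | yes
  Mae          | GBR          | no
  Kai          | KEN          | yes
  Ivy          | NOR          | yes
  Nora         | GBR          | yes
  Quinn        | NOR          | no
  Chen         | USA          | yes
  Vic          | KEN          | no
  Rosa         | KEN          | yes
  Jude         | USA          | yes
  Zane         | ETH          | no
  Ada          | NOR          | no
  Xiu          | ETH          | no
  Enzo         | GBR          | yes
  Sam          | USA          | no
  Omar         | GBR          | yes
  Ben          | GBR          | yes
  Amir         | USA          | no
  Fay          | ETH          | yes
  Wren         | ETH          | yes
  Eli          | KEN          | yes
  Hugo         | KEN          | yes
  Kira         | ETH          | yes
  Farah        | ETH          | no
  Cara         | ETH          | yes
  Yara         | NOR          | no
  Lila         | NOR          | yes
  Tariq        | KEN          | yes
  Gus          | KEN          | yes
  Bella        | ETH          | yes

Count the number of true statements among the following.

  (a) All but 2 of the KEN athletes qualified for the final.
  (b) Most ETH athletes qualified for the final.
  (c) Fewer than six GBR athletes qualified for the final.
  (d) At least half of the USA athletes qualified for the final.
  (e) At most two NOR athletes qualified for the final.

5

(a) KEN: |A| = 8, |A ∩ B| = 6; needs |A ∖ B| = 2 — true.
(b) ETH: |A| = 8, |A ∩ B| = 5; needs |A ∩ B| > |A ∖ B| — true.
(c) GBR: |A| = 7, |A ∩ B| = 5; needs |A ∩ B| < 6 — true.
(d) USA: |A| = 5, |A ∩ B| = 3; needs |A ∩ B| ≥ |A ∖ B| — true.
(e) NOR: |A| = 6, |A ∩ B| = 2; needs |A ∩ B| ≤ 2 — true.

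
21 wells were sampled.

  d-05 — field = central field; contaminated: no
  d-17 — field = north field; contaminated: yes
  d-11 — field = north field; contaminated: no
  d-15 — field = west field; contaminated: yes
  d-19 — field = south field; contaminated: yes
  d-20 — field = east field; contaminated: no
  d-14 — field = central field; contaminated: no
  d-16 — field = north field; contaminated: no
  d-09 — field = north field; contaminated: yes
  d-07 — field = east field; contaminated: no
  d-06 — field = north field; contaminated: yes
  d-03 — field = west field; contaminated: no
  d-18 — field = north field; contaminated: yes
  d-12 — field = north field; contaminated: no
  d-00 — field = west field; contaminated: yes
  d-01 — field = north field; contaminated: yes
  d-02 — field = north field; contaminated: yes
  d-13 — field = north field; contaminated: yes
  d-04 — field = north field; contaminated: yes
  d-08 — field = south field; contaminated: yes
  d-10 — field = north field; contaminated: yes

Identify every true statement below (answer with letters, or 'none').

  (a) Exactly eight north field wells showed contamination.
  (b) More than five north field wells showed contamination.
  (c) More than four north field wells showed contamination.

(b), (c)

|A| = 12, |A ∩ B| = 9, |A ∖ B| = 3.
(a) |A ∩ B| = 8: fails.
(b) |A ∩ B| > 5: holds.
(c) |A ∩ B| > 4: holds.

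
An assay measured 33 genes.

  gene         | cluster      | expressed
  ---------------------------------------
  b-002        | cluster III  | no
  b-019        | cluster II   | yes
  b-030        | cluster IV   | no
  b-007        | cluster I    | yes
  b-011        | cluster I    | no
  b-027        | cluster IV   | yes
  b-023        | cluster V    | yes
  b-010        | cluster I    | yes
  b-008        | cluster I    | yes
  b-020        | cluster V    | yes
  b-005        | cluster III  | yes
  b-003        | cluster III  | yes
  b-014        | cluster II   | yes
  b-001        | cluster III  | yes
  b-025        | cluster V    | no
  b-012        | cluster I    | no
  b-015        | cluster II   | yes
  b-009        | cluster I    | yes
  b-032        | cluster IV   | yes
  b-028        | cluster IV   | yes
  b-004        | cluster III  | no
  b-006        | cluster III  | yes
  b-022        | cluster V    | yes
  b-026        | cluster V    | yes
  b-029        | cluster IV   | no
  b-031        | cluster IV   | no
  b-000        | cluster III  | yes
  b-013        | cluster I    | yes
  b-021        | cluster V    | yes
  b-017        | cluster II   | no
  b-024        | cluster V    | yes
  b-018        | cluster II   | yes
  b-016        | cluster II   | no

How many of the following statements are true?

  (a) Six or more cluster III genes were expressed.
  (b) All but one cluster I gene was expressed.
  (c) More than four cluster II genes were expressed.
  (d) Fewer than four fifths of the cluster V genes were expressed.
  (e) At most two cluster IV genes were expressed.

0

(a) cluster III: |A| = 7, |A ∩ B| = 5; needs |A ∩ B| ≥ 6 — false.
(b) cluster I: |A| = 7, |A ∩ B| = 5; needs |A ∖ B| = 1 — false.
(c) cluster II: |A| = 6, |A ∩ B| = 4; needs |A ∩ B| > 4 — false.
(d) cluster V: |A| = 7, |A ∩ B| = 6; needs |A ∩ B| / |A| < 4/5 — false.
(e) cluster IV: |A| = 6, |A ∩ B| = 3; needs |A ∩ B| ≤ 2 — false.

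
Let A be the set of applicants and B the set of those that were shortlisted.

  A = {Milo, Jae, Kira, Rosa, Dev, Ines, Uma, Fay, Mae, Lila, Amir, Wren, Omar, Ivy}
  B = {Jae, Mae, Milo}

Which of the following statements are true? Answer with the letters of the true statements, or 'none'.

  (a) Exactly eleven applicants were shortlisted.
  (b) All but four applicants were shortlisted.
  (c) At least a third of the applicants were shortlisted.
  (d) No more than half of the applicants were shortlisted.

(d)

|A| = 14, |A ∩ B| = 3, |A ∖ B| = 11.
(a) |A ∩ B| = 11: fails.
(b) |A ∖ B| = 4: fails.
(c) |A ∩ B| / |A| ≥ 1/3: fails.
(d) |A ∩ B| ≤ |A ∖ B|: holds.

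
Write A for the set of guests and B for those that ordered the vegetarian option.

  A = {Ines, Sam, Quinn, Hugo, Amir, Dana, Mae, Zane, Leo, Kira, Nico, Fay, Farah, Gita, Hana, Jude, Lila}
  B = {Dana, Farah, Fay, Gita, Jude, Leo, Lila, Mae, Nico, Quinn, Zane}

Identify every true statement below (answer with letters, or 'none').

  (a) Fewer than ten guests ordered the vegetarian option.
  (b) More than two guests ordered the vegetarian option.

|A| = 17, |A ∩ B| = 11, |A ∖ B| = 6.
(a) |A ∩ B| < 10: fails.
(b) |A ∩ B| > 2: holds.

(b)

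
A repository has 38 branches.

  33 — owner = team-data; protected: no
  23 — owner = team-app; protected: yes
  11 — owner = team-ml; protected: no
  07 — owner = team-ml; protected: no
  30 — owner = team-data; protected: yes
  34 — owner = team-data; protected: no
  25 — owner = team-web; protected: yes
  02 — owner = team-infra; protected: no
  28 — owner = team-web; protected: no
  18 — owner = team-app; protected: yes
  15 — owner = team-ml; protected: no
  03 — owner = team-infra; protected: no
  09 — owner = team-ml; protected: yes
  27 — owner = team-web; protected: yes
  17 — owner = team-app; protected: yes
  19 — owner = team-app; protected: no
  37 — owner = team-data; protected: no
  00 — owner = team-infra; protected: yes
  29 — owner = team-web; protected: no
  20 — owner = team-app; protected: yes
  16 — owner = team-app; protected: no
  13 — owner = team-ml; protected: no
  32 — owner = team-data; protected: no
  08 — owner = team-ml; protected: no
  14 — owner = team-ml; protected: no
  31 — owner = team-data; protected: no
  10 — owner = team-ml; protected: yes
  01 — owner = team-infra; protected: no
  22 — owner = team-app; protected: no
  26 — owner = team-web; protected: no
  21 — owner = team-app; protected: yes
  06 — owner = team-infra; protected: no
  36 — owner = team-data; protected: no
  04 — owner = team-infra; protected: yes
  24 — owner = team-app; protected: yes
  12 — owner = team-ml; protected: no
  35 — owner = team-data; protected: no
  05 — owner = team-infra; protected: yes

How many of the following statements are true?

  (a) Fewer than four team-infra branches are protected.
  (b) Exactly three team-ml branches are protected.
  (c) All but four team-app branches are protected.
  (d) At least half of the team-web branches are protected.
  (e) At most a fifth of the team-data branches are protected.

2

(a) team-infra: |A| = 7, |A ∩ B| = 3; needs |A ∩ B| < 4 — true.
(b) team-ml: |A| = 9, |A ∩ B| = 2; needs |A ∩ B| = 3 — false.
(c) team-app: |A| = 9, |A ∩ B| = 6; needs |A ∖ B| = 4 — false.
(d) team-web: |A| = 5, |A ∩ B| = 2; needs |A ∩ B| ≥ |A ∖ B| — false.
(e) team-data: |A| = 8, |A ∩ B| = 1; needs |A ∩ B| / |A| ≤ 1/5 — true.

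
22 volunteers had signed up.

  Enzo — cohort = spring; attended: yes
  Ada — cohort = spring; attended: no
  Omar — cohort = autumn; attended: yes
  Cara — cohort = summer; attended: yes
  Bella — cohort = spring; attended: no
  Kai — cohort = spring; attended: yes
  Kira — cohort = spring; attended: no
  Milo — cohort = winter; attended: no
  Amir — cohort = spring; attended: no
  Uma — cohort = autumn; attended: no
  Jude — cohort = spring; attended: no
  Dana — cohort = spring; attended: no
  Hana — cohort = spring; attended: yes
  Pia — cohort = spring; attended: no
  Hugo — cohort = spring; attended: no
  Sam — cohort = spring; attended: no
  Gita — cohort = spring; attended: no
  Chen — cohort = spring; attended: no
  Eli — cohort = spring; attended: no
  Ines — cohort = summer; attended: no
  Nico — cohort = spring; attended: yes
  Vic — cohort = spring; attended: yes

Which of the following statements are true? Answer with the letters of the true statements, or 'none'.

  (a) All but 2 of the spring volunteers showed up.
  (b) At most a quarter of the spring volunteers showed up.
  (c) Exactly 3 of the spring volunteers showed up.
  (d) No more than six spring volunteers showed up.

|A| = 17, |A ∩ B| = 5, |A ∖ B| = 12.
(a) |A ∖ B| = 2: fails.
(b) |A ∩ B| / |A| ≤ 1/4: fails.
(c) |A ∩ B| = 3: fails.
(d) |A ∩ B| ≤ 6: holds.

(d)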